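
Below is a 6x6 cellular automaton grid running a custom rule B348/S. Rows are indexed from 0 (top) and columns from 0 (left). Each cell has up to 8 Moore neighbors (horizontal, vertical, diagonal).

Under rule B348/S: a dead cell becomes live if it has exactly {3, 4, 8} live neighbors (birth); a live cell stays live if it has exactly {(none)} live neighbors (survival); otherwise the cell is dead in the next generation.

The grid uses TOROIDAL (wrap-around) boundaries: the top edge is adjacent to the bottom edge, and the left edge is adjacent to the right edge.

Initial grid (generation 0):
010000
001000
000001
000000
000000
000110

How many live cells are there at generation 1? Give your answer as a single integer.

Answer: 2

Derivation:
Simulating step by step:
Generation 0 (given above): 5 live cells
Generation 1: 2 live cells
001100
000000
000000
000000
000000
000000
Population at generation 1: 2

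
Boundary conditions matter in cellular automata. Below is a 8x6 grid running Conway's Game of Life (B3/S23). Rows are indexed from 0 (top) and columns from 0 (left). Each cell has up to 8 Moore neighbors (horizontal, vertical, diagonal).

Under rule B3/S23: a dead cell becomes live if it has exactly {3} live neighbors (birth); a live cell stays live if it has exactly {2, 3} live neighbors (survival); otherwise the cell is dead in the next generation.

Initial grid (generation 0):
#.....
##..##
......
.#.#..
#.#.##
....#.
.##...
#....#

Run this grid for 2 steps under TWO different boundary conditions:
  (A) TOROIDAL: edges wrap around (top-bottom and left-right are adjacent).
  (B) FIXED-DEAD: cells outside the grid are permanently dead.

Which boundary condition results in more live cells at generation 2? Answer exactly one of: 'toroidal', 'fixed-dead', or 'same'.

Under TOROIDAL boundary, generation 2:
.#..#.
.###..
......
......
......
..#.#.
....#.
.#..#.
Population = 10

Under FIXED-DEAD boundary, generation 2:
##....
......
....#.
......
......
..#.##
.##...
......
Population = 8

Comparison: toroidal=10, fixed-dead=8 -> toroidal

Answer: toroidal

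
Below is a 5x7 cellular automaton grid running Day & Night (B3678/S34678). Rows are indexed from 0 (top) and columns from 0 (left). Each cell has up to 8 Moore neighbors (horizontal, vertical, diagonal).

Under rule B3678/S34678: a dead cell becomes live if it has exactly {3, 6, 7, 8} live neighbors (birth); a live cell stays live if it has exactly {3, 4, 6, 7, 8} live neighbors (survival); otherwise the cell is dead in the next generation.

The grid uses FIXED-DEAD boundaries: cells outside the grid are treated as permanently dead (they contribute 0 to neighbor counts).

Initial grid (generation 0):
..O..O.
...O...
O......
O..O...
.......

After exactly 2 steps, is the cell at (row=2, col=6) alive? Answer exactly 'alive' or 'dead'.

Answer: dead

Derivation:
Simulating step by step:
Generation 0 (given above): 6 live cells
Generation 1: 0 live cells
.......
.......
.......
.......
.......
Generation 2: 0 live cells
.......
.......
.......
.......
.......

Cell (2,6) at generation 2: 0 -> dead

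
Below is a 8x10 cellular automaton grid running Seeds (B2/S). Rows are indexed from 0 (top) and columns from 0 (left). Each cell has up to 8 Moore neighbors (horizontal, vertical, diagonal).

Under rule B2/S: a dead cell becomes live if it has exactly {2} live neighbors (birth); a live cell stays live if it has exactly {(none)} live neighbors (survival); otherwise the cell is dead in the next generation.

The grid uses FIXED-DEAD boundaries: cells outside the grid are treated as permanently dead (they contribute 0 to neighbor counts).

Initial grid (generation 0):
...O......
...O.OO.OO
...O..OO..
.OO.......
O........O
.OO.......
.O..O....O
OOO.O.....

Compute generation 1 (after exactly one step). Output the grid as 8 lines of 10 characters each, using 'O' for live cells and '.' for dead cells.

Answer: ..O..OOOOO
..........
.O.......O
O..O..OOO.
...O......
...O....OO
.....O....
.....O....

Derivation:
Simulating step by step:
Generation 0 (given above): 22 live cells
Generation 1: 19 live cells
(generation 1 grid is the final answer)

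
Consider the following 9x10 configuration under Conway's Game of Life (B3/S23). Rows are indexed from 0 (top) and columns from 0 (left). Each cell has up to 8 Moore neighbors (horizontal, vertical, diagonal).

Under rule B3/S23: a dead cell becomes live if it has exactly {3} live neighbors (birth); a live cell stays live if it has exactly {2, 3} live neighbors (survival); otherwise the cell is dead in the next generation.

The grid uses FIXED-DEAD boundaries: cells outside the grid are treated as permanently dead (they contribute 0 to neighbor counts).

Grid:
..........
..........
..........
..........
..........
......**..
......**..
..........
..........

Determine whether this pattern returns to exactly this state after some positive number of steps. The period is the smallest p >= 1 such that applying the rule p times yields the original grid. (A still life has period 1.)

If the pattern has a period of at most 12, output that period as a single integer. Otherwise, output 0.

Answer: 1

Derivation:
Simulating and comparing each generation to the original:
Gen 0 (original, given above): 4 live cells
Gen 1: 4 live cells, MATCHES original -> period = 1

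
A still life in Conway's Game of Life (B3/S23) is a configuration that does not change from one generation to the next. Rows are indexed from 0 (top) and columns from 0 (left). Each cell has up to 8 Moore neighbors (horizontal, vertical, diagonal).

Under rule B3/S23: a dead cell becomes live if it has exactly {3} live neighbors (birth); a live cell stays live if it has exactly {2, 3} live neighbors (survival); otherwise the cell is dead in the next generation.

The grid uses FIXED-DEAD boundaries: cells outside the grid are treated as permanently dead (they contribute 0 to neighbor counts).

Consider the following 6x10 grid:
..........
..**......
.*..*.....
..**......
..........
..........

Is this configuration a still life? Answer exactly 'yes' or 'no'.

Answer: yes

Derivation:
Compute generation 1 and compare to generation 0 (given above):
Generation 1:
..........
..**......
.*..*.....
..**......
..........
..........
The grids are IDENTICAL -> still life.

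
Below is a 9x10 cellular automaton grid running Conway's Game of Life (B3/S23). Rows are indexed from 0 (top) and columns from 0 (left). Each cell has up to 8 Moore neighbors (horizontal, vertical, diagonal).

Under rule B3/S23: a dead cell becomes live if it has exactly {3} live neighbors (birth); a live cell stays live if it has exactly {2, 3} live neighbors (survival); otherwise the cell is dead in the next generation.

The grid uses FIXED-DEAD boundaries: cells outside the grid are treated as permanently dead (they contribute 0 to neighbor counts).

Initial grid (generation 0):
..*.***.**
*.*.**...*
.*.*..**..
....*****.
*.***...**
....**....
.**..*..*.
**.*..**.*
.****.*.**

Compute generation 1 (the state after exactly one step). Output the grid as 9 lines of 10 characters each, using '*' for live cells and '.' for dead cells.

Simulating step by step:
Generation 0 (given above): 45 live cells
Generation 1: 35 live cells
(generation 1 grid is the final answer)

Answer: .*..*.*.**
..*......*
.***......
.*.......*
........**
.....*..**
****.*.**.
*.....*..*
**.****.**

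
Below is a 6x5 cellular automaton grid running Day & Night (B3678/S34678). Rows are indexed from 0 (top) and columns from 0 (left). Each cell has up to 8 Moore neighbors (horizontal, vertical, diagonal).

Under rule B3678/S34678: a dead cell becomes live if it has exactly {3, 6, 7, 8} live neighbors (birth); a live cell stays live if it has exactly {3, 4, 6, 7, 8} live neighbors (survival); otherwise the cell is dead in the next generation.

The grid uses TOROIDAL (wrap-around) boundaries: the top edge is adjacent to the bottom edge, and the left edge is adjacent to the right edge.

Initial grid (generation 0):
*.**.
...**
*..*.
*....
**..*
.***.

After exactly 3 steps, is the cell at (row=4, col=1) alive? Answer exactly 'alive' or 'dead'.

Answer: alive

Derivation:
Simulating step by step:
Generation 0 (given above): 14 live cells
Generation 1: 9 live cells
.....
**.*.
.....
*....
**.**
...*.
Generation 2: 12 live cells
..*.*
.....
**..*
**...
*.*.*
*.*..
Generation 3: 15 live cells
.*.*.
.*.**
**...
*.**.
**.**
*....

Cell (4,1) at generation 3: 1 -> alive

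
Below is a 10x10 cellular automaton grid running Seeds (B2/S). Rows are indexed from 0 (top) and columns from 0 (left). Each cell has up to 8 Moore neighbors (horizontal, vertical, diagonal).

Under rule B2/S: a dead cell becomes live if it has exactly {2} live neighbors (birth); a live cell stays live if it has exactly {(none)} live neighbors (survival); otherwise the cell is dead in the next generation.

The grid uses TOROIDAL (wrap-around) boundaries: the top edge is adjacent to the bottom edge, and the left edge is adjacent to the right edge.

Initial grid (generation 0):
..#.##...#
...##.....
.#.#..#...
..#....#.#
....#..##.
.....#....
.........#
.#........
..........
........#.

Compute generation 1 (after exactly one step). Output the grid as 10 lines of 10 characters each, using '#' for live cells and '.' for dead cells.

Simulating step by step:
Generation 0 (given above): 19 live cells
Generation 1: 25 live cells
(generation 1 grid is the final answer)

Answer: ........#.
##....#...
#....#.##.
##..##....
...#.#...#
....#.##.#
#.........
#.........
..........
...###...#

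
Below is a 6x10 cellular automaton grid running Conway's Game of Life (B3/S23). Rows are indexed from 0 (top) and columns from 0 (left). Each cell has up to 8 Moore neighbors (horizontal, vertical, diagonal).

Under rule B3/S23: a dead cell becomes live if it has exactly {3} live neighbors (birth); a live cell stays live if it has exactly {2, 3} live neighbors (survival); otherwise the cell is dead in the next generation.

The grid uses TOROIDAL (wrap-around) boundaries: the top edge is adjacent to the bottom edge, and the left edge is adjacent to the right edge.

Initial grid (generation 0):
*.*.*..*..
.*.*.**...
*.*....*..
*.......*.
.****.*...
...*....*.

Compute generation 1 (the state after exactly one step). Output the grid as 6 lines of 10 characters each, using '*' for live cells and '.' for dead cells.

Answer: .**.****..
*..*****..
*.*...**.*
*......*.*
.****..*.*
.....*.*..

Derivation:
Simulating step by step:
Generation 0 (given above): 20 live cells
Generation 1: 28 live cells
(generation 1 grid is the final answer)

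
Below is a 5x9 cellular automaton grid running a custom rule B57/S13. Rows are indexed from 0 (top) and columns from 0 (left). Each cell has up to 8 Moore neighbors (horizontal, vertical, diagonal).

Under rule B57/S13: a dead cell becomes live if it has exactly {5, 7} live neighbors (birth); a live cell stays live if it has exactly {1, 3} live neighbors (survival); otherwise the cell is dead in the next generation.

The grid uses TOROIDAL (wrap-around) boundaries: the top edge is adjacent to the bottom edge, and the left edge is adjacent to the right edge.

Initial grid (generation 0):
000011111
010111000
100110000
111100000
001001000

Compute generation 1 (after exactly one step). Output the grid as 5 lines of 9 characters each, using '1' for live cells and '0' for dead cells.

Simulating step by step:
Generation 0 (given above): 18 live cells
Generation 1: 6 live cells
(generation 1 grid is the final answer)

Answer: 000000001
010000000
110000000
000000000
001001000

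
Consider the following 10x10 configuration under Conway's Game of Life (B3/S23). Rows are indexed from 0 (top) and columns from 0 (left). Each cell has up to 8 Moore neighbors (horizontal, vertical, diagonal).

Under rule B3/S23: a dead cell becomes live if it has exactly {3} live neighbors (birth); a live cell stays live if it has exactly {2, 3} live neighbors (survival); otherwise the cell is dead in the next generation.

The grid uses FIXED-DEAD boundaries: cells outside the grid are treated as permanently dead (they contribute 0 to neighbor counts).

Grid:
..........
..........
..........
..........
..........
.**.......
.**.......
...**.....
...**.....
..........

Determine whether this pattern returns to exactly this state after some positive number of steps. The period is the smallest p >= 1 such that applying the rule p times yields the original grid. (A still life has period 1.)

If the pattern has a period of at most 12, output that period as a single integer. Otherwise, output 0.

Answer: 2

Derivation:
Simulating and comparing each generation to the original:
Gen 0 (original, given above): 8 live cells
Gen 1: 6 live cells, differs from original
Gen 2: 8 live cells, MATCHES original -> period = 2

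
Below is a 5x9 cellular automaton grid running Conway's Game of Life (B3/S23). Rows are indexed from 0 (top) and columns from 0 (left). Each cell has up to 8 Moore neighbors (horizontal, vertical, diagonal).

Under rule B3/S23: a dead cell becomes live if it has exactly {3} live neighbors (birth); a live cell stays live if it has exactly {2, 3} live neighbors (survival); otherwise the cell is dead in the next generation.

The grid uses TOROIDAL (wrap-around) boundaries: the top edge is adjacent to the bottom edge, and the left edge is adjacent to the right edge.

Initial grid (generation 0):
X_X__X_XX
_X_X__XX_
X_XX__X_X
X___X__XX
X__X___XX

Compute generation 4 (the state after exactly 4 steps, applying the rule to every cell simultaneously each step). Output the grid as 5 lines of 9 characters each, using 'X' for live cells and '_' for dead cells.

Simulating step by step:
Generation 0 (given above): 22 live cells
Generation 1: 16 live cells
__XXX____
___XXX___
__XXXXX__
__X_X_X__
___XX____
Generation 2: 6 live cells
__X______
______X__
__X___X__
__X___X__
_________
Generation 3: 3 live cells
_________
_________
_____XXX_
_________
_________
Generation 4: 3 live cells
(generation 4 grid is the final answer)

Answer: _________
______X__
______X__
______X__
_________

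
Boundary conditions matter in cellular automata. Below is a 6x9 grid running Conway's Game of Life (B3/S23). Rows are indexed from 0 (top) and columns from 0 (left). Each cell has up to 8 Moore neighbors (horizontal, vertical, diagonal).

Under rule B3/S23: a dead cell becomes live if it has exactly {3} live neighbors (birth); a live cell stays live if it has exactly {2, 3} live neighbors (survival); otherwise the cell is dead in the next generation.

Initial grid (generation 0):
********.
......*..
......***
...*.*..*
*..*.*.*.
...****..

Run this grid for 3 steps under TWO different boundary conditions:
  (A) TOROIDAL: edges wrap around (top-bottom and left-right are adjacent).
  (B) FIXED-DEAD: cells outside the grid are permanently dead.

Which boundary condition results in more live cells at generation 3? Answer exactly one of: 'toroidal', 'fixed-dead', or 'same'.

Under TOROIDAL boundary, generation 3:
...*.*...
*.**.....
.**......
..******.
.*..*....
.*.....*.
Population = 17

Under FIXED-DEAD boundary, generation 3:
......**.
.*..*...*
..**.**.*
........*
..*....*.
..*.***..
Population = 17

Comparison: toroidal=17, fixed-dead=17 -> same

Answer: same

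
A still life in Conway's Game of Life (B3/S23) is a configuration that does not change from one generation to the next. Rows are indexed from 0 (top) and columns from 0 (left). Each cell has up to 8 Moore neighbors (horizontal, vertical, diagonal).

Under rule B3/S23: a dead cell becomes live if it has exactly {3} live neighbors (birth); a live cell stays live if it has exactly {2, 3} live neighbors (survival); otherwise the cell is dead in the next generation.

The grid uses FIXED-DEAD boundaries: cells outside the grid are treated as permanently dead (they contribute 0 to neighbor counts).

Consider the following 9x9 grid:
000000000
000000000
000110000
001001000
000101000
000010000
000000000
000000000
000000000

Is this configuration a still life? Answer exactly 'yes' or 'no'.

Answer: yes

Derivation:
Compute generation 1 and compare to generation 0 (given above):
Generation 1:
000000000
000000000
000110000
001001000
000101000
000010000
000000000
000000000
000000000
The grids are IDENTICAL -> still life.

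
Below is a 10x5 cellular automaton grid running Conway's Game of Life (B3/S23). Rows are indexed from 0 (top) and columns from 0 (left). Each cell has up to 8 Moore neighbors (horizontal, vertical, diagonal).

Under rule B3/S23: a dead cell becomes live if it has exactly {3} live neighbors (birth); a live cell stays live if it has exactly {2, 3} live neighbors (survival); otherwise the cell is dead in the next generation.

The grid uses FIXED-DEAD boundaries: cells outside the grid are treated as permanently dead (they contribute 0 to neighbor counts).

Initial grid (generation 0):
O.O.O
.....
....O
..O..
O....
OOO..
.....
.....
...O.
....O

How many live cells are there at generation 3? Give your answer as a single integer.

Answer: 4

Derivation:
Simulating step by step:
Generation 0 (given above): 11 live cells
Generation 1: 6 live cells
.....
...O.
.....
.....
O.O..
OO...
.O...
.....
.....
.....
Generation 2: 5 live cells
.....
.....
.....
.....
O....
O.O..
OO...
.....
.....
.....
Generation 3: 4 live cells
.....
.....
.....
.....
.O...
O....
OO...
.....
.....
.....
Population at generation 3: 4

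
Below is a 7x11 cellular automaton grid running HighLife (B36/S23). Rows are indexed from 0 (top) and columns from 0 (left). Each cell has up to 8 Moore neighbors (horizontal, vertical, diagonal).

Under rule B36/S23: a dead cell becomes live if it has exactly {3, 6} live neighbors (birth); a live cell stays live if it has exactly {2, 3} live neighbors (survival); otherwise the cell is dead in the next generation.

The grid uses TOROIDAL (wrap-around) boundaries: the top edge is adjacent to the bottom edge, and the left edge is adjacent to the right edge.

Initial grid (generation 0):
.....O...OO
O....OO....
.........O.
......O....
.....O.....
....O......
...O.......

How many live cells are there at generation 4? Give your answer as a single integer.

Simulating step by step:
Generation 0 (given above): 11 live cells
Generation 1: 12 live cells
....OOO...O
.....OO..O.
.....OO....
...........
.....O.....
....O......
....O......
Generation 2: 11 live cells
....O.O....
.......O...
.....OO....
.....OO....
...........
....OO.....
...OO......
Generation 3: 14 live cells
...OOO.....
.......O...
.....O.O...
.....OO....
....O.O....
...OOO.....
...O.......
Generation 4: 13 live cells
...OO......
.....O.....
.....O.O...
....O..O...
...O.OO....
...O.O.....
..O........
Population at generation 4: 13

Answer: 13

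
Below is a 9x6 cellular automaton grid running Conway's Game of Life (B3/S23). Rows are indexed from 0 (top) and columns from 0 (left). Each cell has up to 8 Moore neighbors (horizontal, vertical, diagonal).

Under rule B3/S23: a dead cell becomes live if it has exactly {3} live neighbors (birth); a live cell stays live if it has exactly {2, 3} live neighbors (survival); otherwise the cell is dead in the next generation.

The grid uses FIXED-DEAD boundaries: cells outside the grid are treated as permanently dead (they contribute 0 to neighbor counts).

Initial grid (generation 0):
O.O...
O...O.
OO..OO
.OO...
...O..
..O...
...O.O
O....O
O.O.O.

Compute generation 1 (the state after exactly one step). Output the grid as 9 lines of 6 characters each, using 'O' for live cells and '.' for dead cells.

Simulating step by step:
Generation 0 (given above): 19 live cells
Generation 1: 25 live cells
(generation 1 grid is the final answer)

Answer: .O....
O..OOO
O.OOOO
OOOOO.
.O.O..
..OOO.
....O.
.O.O.O
.O....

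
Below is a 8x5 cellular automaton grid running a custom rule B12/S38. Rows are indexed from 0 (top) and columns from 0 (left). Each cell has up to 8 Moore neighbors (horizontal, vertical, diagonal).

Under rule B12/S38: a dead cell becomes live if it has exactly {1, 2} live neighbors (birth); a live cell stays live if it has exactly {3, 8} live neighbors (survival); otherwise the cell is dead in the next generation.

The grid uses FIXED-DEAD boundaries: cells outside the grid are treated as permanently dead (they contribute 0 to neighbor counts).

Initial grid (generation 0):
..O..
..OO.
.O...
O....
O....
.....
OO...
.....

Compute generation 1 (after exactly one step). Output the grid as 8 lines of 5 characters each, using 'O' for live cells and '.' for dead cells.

Simulating step by step:
Generation 0 (given above): 8 live cells
Generation 1: 15 live cells
(generation 1 grid is the final answer)

Answer: .O..O
O.O.O
O..OO
..O..
.O...
..O..
..O..
OOO..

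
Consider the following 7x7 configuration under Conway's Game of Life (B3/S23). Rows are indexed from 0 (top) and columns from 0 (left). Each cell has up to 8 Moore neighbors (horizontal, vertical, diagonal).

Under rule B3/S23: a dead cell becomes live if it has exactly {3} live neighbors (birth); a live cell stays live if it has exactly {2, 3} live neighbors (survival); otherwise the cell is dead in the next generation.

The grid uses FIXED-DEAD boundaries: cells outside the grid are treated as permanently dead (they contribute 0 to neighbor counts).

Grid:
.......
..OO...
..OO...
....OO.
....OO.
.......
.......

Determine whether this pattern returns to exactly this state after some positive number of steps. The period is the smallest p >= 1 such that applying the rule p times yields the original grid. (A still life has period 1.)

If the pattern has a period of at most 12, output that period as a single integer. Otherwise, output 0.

Simulating and comparing each generation to the original:
Gen 0 (original, given above): 8 live cells
Gen 1: 6 live cells, differs from original
Gen 2: 8 live cells, MATCHES original -> period = 2

Answer: 2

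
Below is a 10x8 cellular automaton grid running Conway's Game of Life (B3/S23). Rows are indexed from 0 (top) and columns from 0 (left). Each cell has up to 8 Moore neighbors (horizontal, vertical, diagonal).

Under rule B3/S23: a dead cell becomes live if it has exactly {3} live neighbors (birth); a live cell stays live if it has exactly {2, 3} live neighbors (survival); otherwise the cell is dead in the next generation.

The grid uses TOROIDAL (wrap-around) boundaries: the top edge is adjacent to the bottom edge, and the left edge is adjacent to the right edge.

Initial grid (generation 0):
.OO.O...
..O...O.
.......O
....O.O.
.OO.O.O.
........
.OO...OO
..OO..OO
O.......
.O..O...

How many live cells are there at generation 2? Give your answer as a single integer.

Simulating step by step:
Generation 0 (given above): 23 live cells
Generation 1: 36 live cells
.OO..O..
.OOO....
.....OOO
...O..OO
...O....
O..O.OOO
OOOO..OO
..OO..O.
OOOO...O
OOOO....
Generation 2: 26 live cells
....O...
OO.OOO..
O..OOO.O
....OO.O
O.OO.O..
...O.O..
........
....O.O.
....O..O
....O..O
Population at generation 2: 26

Answer: 26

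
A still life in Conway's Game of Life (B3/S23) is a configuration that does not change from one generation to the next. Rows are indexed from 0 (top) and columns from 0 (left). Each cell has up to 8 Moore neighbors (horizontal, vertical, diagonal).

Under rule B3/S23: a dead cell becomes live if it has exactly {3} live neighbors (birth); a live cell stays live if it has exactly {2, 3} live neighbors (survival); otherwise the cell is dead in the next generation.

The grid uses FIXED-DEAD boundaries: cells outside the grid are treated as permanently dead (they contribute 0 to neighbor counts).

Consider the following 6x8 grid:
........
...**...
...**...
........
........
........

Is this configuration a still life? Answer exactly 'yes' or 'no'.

Compute generation 1 and compare to generation 0 (given above):
Generation 1:
........
...**...
...**...
........
........
........
The grids are IDENTICAL -> still life.

Answer: yes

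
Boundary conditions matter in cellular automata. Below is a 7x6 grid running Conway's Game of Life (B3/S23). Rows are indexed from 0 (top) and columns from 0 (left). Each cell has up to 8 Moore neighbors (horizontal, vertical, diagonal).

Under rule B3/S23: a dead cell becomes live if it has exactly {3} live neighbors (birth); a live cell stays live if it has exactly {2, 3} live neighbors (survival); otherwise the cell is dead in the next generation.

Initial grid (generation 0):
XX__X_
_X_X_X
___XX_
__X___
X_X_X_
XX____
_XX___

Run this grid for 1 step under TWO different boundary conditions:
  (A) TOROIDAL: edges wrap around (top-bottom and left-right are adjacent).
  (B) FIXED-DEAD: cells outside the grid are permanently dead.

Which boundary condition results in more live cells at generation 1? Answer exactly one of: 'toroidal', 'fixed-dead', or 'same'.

Under TOROIDAL boundary, generation 1:
___XXX
_X_X_X
___XX_
_XX_XX
X_XX_X
X__X_X
__X__X
Population = 21

Under FIXED-DEAD boundary, generation 1:
XXX_X_
XX_X_X
___XX_
_XX_X_
X_XX__
X__X__
XXX___
Population = 21

Comparison: toroidal=21, fixed-dead=21 -> same

Answer: same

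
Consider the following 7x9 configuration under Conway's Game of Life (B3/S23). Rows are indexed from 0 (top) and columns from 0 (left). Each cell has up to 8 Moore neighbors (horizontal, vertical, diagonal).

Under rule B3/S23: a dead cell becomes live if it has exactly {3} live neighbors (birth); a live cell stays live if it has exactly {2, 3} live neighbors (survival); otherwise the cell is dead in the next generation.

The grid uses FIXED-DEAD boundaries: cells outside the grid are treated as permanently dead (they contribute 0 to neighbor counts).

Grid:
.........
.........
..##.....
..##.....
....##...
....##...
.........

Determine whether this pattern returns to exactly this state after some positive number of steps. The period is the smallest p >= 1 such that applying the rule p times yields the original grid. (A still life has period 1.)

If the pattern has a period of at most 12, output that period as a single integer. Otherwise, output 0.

Simulating and comparing each generation to the original:
Gen 0 (original, given above): 8 live cells
Gen 1: 6 live cells, differs from original
Gen 2: 8 live cells, MATCHES original -> period = 2

Answer: 2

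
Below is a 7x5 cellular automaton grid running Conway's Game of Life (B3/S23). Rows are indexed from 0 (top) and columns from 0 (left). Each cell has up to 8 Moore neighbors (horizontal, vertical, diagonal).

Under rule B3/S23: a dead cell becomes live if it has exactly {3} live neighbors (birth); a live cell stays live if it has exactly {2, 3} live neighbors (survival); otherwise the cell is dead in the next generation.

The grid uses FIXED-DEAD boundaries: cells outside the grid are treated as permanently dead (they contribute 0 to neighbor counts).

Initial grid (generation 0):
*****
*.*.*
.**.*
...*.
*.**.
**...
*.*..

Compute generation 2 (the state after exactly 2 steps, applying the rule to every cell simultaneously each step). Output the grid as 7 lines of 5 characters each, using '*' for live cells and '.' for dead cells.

Simulating step by step:
Generation 0 (given above): 19 live cells
Generation 1: 15 live cells
*.*.*
*...*
.**.*
....*
*.**.
*..*.
*....
Generation 2: 15 live cells
(generation 2 grid is the final answer)

Answer: .*.*.
*.*.*
.*..*
....*
.****
*.**.
.....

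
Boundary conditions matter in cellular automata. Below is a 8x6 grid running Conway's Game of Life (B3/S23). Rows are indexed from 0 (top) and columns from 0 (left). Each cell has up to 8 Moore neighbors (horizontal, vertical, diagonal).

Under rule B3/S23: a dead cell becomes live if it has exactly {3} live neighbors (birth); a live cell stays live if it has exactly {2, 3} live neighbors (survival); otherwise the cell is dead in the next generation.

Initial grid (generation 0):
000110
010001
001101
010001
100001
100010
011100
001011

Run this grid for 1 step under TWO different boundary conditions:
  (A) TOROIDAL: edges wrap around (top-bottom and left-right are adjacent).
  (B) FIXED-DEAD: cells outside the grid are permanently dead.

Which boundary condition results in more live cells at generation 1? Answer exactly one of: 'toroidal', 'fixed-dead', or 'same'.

Answer: same

Derivation:
Under TOROIDAL boundary, generation 1:
101100
100001
011001
011001
010010
101110
111000
010001
Population = 22

Under FIXED-DEAD boundary, generation 1:
000010
000001
011001
011001
110011
101110
011001
011010
Population = 22

Comparison: toroidal=22, fixed-dead=22 -> same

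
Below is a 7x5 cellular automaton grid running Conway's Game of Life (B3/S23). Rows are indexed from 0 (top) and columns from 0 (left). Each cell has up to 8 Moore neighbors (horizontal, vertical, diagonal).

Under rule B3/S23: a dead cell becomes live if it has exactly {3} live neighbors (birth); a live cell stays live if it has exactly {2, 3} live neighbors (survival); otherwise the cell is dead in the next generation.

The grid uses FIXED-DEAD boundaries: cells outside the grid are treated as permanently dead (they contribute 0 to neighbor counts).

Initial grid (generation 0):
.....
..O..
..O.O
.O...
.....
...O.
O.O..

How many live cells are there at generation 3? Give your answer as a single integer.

Answer: 6

Derivation:
Simulating step by step:
Generation 0 (given above): 7 live cells
Generation 1: 4 live cells
.....
...O.
.OOO.
.....
.....
.....
.....
Generation 2: 4 live cells
.....
...O.
..OO.
..O..
.....
.....
.....
Generation 3: 6 live cells
.....
..OO.
..OO.
..OO.
.....
.....
.....
Population at generation 3: 6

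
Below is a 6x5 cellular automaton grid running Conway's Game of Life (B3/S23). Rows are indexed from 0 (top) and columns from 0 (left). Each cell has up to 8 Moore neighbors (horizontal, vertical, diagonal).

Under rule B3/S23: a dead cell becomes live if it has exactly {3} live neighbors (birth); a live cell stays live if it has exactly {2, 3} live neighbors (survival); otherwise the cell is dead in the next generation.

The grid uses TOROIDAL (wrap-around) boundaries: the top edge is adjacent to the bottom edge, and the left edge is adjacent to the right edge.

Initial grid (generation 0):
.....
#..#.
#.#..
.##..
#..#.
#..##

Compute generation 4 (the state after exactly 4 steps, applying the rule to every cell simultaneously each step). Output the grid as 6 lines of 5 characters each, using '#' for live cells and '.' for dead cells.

Simulating step by step:
Generation 0 (given above): 11 live cells
Generation 1: 16 live cells
#..#.
.#..#
#.###
#.###
#..#.
#..#.
Generation 2: 10 live cells
####.
.#...
.....
.....
#....
####.
Generation 3: 7 live cells
...#.
##...
.....
.....
#.#.#
...#.
Generation 4: 6 live cells
(generation 4 grid is the final answer)

Answer: ..#.#
.....
.....
.....
...##
..##.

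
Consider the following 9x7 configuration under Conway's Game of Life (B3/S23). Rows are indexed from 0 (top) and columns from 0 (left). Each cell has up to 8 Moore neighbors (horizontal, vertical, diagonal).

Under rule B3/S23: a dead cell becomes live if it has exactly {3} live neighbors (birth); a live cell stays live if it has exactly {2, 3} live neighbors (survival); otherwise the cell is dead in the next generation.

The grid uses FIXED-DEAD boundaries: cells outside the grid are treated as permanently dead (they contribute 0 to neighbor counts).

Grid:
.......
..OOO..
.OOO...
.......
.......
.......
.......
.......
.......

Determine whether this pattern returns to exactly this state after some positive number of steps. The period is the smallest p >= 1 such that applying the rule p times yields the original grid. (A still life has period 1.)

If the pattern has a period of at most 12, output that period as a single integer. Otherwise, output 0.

Simulating and comparing each generation to the original:
Gen 0 (original, given above): 6 live cells
Gen 1: 6 live cells, differs from original
Gen 2: 6 live cells, MATCHES original -> period = 2

Answer: 2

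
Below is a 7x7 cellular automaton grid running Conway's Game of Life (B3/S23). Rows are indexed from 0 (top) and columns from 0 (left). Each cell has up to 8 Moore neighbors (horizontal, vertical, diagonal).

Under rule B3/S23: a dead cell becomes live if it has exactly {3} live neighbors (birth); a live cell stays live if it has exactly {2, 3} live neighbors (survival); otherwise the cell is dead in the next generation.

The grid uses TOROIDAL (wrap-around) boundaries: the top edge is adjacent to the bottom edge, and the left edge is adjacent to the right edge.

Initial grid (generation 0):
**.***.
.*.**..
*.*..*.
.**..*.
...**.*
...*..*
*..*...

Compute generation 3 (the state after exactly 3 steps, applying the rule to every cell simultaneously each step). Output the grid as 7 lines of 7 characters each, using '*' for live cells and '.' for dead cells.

Answer: .****..
***.***
.**....
.......
.......
.......
..***..

Derivation:
Simulating step by step:
Generation 0 (given above): 21 live cells
Generation 1: 24 live cells
**...**
.......
*....**
***..*.
*..**.*
*.**.**
**.*.*.
Generation 2: 10 live cells
.**.**.
.*.....
*....*.
..**...
.......
.......
...*...
Generation 3: 15 live cells
(generation 3 grid is the final answer)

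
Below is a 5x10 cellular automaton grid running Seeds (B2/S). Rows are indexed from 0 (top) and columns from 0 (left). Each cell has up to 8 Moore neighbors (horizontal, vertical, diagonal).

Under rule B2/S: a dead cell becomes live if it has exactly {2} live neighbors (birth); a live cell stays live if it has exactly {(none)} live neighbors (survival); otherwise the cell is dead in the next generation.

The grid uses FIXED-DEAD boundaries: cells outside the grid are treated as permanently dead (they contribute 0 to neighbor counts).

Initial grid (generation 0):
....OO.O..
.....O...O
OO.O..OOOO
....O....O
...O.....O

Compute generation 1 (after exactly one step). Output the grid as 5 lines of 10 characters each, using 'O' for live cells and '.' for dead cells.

Simulating step by step:
Generation 0 (given above): 16 live cells
Generation 1: 12 live cells
(generation 1 grid is the final answer)

Answer: ........O.
OOOO......
..O.......
OO...OO...
....O...O.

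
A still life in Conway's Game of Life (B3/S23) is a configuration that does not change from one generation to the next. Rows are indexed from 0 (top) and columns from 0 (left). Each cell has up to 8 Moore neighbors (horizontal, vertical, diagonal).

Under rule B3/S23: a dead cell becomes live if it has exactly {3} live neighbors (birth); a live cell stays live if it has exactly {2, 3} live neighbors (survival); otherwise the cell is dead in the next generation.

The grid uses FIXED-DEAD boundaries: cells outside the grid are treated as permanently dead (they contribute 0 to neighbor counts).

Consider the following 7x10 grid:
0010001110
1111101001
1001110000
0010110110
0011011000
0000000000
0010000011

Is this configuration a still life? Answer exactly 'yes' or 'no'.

Answer: no

Derivation:
Compute generation 1 and compare to generation 0 (given above):
Generation 1:
0010011110
1000001010
1000000110
0110000100
0011011100
0011000000
0000000000
Cell (0,5) differs: gen0=0 vs gen1=1 -> NOT a still life.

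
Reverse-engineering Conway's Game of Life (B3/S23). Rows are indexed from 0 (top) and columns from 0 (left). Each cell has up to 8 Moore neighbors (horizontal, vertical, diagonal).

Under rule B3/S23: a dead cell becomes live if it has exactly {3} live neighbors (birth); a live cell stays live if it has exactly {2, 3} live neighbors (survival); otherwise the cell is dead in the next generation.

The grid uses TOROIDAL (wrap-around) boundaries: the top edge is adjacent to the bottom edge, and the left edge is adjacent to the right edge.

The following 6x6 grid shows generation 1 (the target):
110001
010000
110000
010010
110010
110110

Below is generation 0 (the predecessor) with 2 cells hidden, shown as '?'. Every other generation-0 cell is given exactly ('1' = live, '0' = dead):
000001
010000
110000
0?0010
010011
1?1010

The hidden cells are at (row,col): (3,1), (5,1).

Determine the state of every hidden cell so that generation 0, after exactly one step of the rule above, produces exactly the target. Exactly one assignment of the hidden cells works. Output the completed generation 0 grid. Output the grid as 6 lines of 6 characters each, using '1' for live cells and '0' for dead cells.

Answer: 000001
010000
110000
000010
010011
101010

Derivation:
Hidden generation-0 cells (in order): (3,1), (5,1).
A hidden cell only influences target cells in its own 3x3 neighborhood. Try each of the 2^2 = 4 assignments, step the completed generation 0 forward once under B3/S23, and compare with the target:
  (3,1)=0 (5,1)=0 -> step reproduces the target at every cell -> ACCEPT
  (3,1)=0 (5,1)=1 -> step gives (0,0)='0' but target has '1' -> reject
  (3,1)=1 (5,1)=0 -> step gives (2,2)='1' but target has '0' -> reject
  (3,1)=1 (5,1)=1 -> step gives (0,0)='0' but target has '1' -> reject
Unique solution: (3,1)=dead, (5,1)=dead.
Check: live-neighbor counts of every cell in the completed generation 0:
332222
422012
222112
432224
322434
331335
Applying B3/S23 to generation 0 with these counts gives:
110001
010000
110000
010010
110010
110110
which matches the target exactly.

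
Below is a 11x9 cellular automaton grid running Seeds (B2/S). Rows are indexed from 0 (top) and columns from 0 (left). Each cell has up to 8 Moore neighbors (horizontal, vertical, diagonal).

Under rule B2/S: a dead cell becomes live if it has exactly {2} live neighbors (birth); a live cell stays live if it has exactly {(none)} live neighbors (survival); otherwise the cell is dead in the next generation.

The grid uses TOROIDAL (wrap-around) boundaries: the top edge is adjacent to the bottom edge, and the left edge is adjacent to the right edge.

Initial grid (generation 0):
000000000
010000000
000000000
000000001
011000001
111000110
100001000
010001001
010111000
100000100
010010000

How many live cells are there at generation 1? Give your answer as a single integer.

Simulating step by step:
Generation 0 (given above): 23 live cells
Generation 1: 17 live cells
111000000
000000000
100000000
011000010
000100100
000101000
000010000
000100000
000000011
000000000
100001000
Population at generation 1: 17

Answer: 17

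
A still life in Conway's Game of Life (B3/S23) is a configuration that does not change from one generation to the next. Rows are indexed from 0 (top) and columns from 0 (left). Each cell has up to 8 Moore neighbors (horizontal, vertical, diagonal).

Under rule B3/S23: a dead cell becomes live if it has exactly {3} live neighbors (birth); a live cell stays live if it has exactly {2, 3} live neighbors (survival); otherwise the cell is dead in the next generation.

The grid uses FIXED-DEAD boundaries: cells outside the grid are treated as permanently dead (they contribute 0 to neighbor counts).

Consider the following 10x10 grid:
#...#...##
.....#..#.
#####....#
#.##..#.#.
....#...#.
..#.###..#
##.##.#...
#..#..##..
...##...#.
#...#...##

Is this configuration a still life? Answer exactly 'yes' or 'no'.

Answer: no

Derivation:
Compute generation 1 and compare to generation 0 (given above):
Generation 1:
........##
#.#..#..#.
#...##.###
#....#.###
.##.#.#.##
.##...##..
##........
##....##..
...###..##
...##...##
Cell (0,0) differs: gen0=1 vs gen1=0 -> NOT a still life.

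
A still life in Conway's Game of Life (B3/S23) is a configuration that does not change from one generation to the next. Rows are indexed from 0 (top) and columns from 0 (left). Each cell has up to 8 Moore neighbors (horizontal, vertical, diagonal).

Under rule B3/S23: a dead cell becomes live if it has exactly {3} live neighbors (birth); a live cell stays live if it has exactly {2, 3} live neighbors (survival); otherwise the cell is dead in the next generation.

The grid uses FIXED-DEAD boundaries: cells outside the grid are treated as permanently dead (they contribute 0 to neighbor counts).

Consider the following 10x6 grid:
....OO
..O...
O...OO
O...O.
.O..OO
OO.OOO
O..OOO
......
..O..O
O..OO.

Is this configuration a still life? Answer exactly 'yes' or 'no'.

Answer: no

Derivation:
Compute generation 1 and compare to generation 0 (given above):
Generation 1:
......
...O..
.O.OOO
OO.O..
.OO...
OO....
OOOO.O
...O.O
...OO.
...OO.
Cell (0,4) differs: gen0=1 vs gen1=0 -> NOT a still life.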